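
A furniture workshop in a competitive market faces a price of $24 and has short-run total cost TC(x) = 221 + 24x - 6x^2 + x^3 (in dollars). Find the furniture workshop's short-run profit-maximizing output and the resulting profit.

Profit = -$189 at x = 4

AVC = 24 - 6x + x^2; min AVC = $15 at x = 3. Since P = $24 ≥ min AVC, the firm produces.
MC = 24 - 12x + 3x^2. Setting P = MC and taking the root on the rising branch gives x* = 4.
TR = 24·4 = 96. TC = 221 + 64 = 285. Profit = 96 − 285 = -$189.
That loss of $189 beats the $221 the firm would lose by shutting down; producing recovers $32 of fixed cost.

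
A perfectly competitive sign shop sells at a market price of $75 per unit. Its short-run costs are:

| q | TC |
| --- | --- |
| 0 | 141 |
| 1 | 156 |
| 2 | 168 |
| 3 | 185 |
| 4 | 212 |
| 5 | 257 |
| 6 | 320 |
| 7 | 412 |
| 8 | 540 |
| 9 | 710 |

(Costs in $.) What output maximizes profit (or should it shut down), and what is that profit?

Compute π = P·q − TC at each output: q=0: -141; q=1: -81; q=2: -18; q=3: 40; q=4: 88; q=5: 118; q=6: 130; q=7: 113; q=8: 60; q=9: -35.
Profit is maximized at q = 6. AVC there is 179/6 = $29.83 ≤ P, so producing beats shutting down (which would give -$141).

q = 6; profit = $130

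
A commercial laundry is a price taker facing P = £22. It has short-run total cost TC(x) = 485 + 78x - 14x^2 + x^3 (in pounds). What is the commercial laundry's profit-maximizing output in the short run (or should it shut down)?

From TC, MC = TC'(x) = 78 - 28x + 3x^2 and AVC = VC/x = 78 - 14x + x^2.
The AVC parabola has its vertex at x = 14/2 = 7, where AVC = 78 - 14·7 + 7^2 = £29.
With P < min AVC (£22 < £29), every unit sold adds to the loss.
Shutting down limits the loss to fixed cost, £485.

Shut down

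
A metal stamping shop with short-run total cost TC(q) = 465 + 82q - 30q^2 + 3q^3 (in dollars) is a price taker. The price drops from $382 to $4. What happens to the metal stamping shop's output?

Output falls from 10 to 0 (the firm shuts down)

AVC = 82 - 30q + 3q^2, minimized at q = 5 where min AVC = $7. MC = 82 - 60q + 9q^2.
At P = $382 ≥ min AVC, set P = MC on the rising branch: q = 10.
At P = $4 < min AVC = $7, price no longer covers variable cost at any output, so the firm shuts down: q = 0.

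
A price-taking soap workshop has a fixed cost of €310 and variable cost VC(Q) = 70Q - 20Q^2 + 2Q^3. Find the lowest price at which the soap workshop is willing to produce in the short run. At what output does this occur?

€20 per unit, at Q = 5

The firm shuts down when price falls below the minimum of average variable cost. AVC = VC/Q = 70 - 20Q + 2Q^2.
dAVC/dQ = -20 + 4Q = 0 gives Q = 5. min AVC = 70 - 20·5 + 2·5^2 = 20.
The firm shuts down for any P below €20.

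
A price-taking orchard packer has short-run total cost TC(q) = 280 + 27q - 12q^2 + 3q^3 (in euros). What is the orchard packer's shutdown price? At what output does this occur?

€15 per unit, at q = 2

The shutdown price is the minimum of AVC. VC = 27q - 12q^2 + 3q^3, so AVC = 27 - 12q + 3q^2.
At the minimum of AVC, MC = AVC. MC = 27 - 24q + 9q^2; setting MC = AVC gives 6q^2 - 12q = 0, so q = 2. min AVC = 15.
The firm shuts down for any P below €15.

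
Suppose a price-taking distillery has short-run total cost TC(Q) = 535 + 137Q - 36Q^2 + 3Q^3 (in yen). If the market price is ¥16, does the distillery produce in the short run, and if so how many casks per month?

Shut down

Strip out fixed cost: VC = 137Q - 36Q^2 + 3Q^3. Then AVC = 137 - 36Q + 3Q^2 and MC = 137 - 72Q + 9Q^2.
AVC hits its minimum where MC = AVC, at Q = 6, giving min AVC = 137 - 36·6 + 3·6^2 = ¥29.
P = ¥16 lies below min AVC = ¥29; no output level covers variable cost.
Best response: produce nothing and absorb the ¥535 fixed cost.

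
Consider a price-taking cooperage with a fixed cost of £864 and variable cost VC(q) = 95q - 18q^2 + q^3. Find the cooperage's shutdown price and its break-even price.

Shutdown price = min AVC. AVC = 95 - 18q + q^2, with vertex at q = 9 and minimum £14.
ATC = 864/q + 95 - 18q + q^2. Setting dATC/dq = −864/q^2 − 18 + 2q = 0 gives q = 12 (since 2·12^3 − 18·12^2 = 864).
min ATC = 864/12 + 95 − 18·12 + 12^2 = £95. That is the break-even price.
For £14 ≤ P < £95 the firm produces at a loss; below £14 it shuts down.

Shutdown price = £14; break-even price = £95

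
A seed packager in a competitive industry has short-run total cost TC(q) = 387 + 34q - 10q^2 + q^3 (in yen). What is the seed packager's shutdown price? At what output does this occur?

The firm shuts down when price falls below the minimum of average variable cost. AVC = VC/q = 34 - 10q + q^2.
At the minimum of AVC, MC = AVC. MC = 34 - 20q + 3q^2; setting MC = AVC gives 2q^2 - 10q = 0, so q = 5. min AVC = 9.
For P < ¥9 the firm produces nothing.

¥9 per unit, at q = 5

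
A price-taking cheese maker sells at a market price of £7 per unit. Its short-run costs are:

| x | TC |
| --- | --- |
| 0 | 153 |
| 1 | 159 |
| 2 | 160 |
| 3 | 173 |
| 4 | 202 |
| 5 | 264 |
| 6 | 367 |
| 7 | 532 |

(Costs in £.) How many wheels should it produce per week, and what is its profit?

Profit at each row (π = 7x − TC): x=0: -153; x=1: -152; x=2: -146; x=3: -152; x=4: -174; x=5: -229; x=6: -325; x=7: -483.
Profit is maximized at x = 2. AVC there is 7/2 = £3.50 ≤ P, so producing beats shutting down (which would give -£153).

x = 2; profit = -£146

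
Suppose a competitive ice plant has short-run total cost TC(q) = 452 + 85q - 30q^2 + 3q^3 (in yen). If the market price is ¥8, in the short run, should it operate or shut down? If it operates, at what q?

Variable cost is VC = 85q - 30q^2 + 3q^3, so AVC = VC/q = 85 - 30q + 3q^2 and MC = dTC/dq = 85 - 60q + 9q^2.
AVC hits its minimum where MC = AVC, at q = 5, giving min AVC = 85 - 30·5 + 3·5^2 = ¥10.
P = ¥8 lies below min AVC = ¥10; no output level covers variable cost.
Shutting down limits the loss to fixed cost, ¥452.

Shut down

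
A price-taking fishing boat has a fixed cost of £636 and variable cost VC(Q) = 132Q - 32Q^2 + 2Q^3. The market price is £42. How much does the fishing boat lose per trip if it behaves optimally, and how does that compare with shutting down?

Profit = -£312 at Q = 9

AVC = 132 - 32Q + 2Q^2; min AVC = £4 at Q = 8. Since P = £42 ≥ min AVC, the firm produces.
MC = 132 - 64Q + 6Q^2. Setting P = MC and taking the root on the rising branch gives Q* = 9.
TR = 42·9 = 378. TC = 636 + 54 = 690. Profit = 378 − 690 = -£312.
By producing, the firm covers all variable cost plus £324 of fixed cost; shutting down would lose the full £636.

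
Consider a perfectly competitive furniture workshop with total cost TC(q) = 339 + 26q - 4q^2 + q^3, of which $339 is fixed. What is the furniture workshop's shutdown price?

$22 per unit

The firm shuts down when price falls below the minimum of average variable cost. AVC = VC/q = 26 - 4q + q^2.
dAVC/dq = -4 + 2q = 0 gives q = 2. min AVC = 26 - 4·2 + 2^2 = 22.
The firm shuts down for any P below $22.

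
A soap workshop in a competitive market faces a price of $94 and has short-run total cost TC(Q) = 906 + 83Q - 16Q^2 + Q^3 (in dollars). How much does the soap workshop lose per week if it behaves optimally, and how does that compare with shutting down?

Profit = -$180 at Q = 11

AVC = 83 - 16Q + Q^2; min AVC = $19 at Q = 8. Since P = $94 ≥ min AVC, the firm produces.
With MC = 83 - 32Q + 3Q^2, P = MC on the upward-sloping part at Q* = 11.
TR = 94·11 = 1034. TC = 906 + 308 = 1214. Profit = 1034 − 1214 = -$180.
That loss of $180 beats the $906 the firm would lose by shutting down; producing recovers $726 of fixed cost.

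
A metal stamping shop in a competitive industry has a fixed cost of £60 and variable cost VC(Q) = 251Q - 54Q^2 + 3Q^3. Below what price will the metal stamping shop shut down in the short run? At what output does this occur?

The firm shuts down when price falls below the minimum of average variable cost. AVC = VC/Q = 251 - 54Q + 3Q^2.
dAVC/dQ = -54 + 6Q = 0 gives Q = 9. min AVC = 251 - 54·9 + 3·9^2 = 8.
The firm shuts down for any P below £8.

£8 per unit, at Q = 9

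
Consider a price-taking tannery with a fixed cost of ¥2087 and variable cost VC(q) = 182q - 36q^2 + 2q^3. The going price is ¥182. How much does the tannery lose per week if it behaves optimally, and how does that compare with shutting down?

AVC = 182 - 36q + 2q^2; min AVC = ¥20 at q = 9. Since P = ¥182 ≥ min AVC, the firm produces.
With MC = 182 - 72q + 6q^2, P = MC on the upward-sloping part at q* = 12.
TR = 182·12 = 2184. TC = 2087 + 456 = 2543. Profit = 2184 − 2543 = -¥359.
By producing, the firm covers all variable cost plus ¥1728 of fixed cost; shutting down would lose the full ¥2087.

Profit = -¥359 at q = 12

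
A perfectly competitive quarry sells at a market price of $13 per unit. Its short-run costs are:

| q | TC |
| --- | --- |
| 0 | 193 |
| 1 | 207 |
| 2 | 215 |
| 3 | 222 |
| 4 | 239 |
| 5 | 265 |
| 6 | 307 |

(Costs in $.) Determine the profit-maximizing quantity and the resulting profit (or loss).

q = 3; profit = -$183

Tabulate TR − TC: q=0: -193; q=1: -194; q=2: -189; q=3: -183; q=4: -187; q=5: -200; q=6: -229.
Profit is maximized at q = 3. AVC there is 29/3 = $9.67 ≤ P, so producing beats shutting down (which would give -$193).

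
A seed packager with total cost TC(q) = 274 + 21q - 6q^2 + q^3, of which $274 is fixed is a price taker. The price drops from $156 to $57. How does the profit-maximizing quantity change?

AVC = 21 - 6q + q^2, minimized at q = 3 where min AVC = $12. MC = 21 - 12q + 3q^2.
With P = $156 above the shutdown price, P = MC gives q = 9.
At P = $57 ≥ min AVC, set P = MC: q = 6. The firm stays open but cuts output.

Output falls from 9 to 6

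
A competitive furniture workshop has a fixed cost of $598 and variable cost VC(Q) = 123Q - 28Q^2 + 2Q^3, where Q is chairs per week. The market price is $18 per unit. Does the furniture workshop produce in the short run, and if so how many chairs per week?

From TC, MC = TC'(Q) = 123 - 56Q + 6Q^2 and AVC = VC/Q = 123 - 28Q + 2Q^2.
The AVC parabola has its vertex at Q = 28/4 = 7, where AVC = 123 - 28·7 + 2·7^2 = $25.
Since P = $18 < min AVC = $25, price fails to cover variable cost at any output.
Shutting down limits the loss to fixed cost, $598.

Shut down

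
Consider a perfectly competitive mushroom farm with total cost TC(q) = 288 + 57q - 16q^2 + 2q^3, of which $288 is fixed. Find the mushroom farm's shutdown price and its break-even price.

Shutdown price = min AVC. AVC = 57 - 16q + 2q^2, with vertex at q = 4 and minimum $25.
ATC = 288/q + 57 - 16q + 2q^2. Setting dATC/dq = −288/q^2 − 16 + 4q = 0 gives q = 6 (since 4·6^3 − 16·6^2 = 288).
min ATC = 288/6 + 57 − 16·6 + 2·6^2 = $81. That is the break-even price.
Between these two prices the firm operates at a loss; above $81 it earns a profit.

Shutdown price = $25; break-even price = $81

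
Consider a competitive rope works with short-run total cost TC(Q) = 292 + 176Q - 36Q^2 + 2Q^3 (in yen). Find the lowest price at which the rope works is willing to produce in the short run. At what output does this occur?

The shutdown price is the minimum of AVC. VC = 176Q - 36Q^2 + 2Q^3, so AVC = 176 - 36Q + 2Q^2.
dAVC/dQ = -36 + 4Q = 0 gives Q = 9. min AVC = 176 - 36·9 + 2·9^2 = 14.
So the shutdown price is ¥14.

¥14 per unit, at Q = 9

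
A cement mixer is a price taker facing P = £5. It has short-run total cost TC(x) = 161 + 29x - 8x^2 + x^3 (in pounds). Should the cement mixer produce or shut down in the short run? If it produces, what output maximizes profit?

Strip out fixed cost: VC = 29x - 8x^2 + x^3. Then AVC = 29 - 8x + x^2 and MC = 29 - 16x + 3x^2.
AVC is minimized where dAVC/dx = -8 + 2x = 0, at x = 4; min AVC = 29 - 8·4 + 4^2 = £13.
P = £5 lies below min AVC = £13; no output level covers variable cost.
Shutting down limits the loss to fixed cost, £161.

Shut down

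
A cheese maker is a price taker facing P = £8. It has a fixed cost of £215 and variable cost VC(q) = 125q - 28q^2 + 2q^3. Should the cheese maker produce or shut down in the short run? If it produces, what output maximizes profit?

Shut down

Variable cost is VC = 125q - 28q^2 + 2q^3, so AVC = VC/q = 125 - 28q + 2q^2 and MC = dTC/dq = 125 - 56q + 6q^2.
AVC hits its minimum where MC = AVC, at q = 7, giving min AVC = 125 - 28·7 + 2·7^2 = £27.
P = £8 lies below min AVC = £27; no output level covers variable cost.
Shutting down limits the loss to fixed cost, £215.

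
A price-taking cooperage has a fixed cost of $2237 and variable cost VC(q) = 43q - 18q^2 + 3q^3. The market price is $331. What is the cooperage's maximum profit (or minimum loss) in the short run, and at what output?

Profit = -$317 at q = 8

AVC = 43 - 18q + 3q^2 has its minimum $16 at q = 3; price $331 clears that bar, so the firm operates.
With MC = 43 - 36q + 9q^2, P = MC on the upward-sloping part at q* = 8.
TR = 331·8 = 2648. TC = 2237 + 728 = 2965. Profit = 2648 − 2965 = -$317.
Shutting down would mean losing the fixed cost of $2237, so operating at a loss of $317 is better by $1920.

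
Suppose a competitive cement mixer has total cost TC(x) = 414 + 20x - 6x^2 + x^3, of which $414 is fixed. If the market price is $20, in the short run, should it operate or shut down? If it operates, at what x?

Strip out fixed cost: VC = 20x - 6x^2 + x^3. Then AVC = 20 - 6x + x^2 and MC = 20 - 12x + 3x^2.
AVC hits its minimum where MC = AVC, at x = 3, giving min AVC = 20 - 6·3 + 3^2 = $11.
Since P = $20 ≥ min AVC = $11, price covers variable cost and the firm should produce.
Set P = MC: 20 = 20 - 12x + 3x^2 → -12x + 3x^2 = 0. The roots are x = 0 and x = 4; the profit-maximizing output is on the rising part of MC, so x* = 4.
Check: AVC at x = 4 is $12 ≤ P, so revenue covers variable cost.
Profit = P·x − TC = 20·4 − 462 = -$382, a loss, but smaller than the $414 fixed cost the firm would lose by shutting down.

Produce at x = 4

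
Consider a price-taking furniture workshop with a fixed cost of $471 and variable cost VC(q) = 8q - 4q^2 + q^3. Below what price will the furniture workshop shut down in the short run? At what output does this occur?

The firm shuts down when price falls below the minimum of average variable cost. AVC = VC/q = 8 - 4q + q^2.
dAVC/dq = -4 + 2q = 0 gives q = 2. min AVC = 8 - 4·2 + 2^2 = 4.
So the shutdown price is $4.

$4 per unit, at q = 2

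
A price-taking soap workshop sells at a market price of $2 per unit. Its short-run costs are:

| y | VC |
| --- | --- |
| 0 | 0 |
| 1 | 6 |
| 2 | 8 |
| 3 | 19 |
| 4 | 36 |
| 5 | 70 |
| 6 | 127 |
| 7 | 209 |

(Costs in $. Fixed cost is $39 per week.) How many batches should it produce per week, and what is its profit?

Profit at each row (π = 2y − TC): y=0: -39; y=1: -43; y=2: -43; y=3: -52; y=4: -67; y=5: -99; y=6: -154; y=7: -234.
Profit is highest at y = 0. Equivalently, the lowest AVC in the table is 8/2 ≈ $4 at y = 2, and P = $2 falls below it — price never covers variable cost, so the firm shuts down and loses only its fixed cost.

y = 0 (shut down); profit = -$39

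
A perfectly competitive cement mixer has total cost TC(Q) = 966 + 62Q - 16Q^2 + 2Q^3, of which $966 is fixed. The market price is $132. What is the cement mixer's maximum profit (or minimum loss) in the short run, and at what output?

Profit = -$378 at Q = 7

AVC = 62 - 16Q + 2Q^2; min AVC = $30 at Q = 4. Since P = $132 ≥ min AVC, the firm produces.
MC = 62 - 32Q + 6Q^2. Setting P = MC and taking the root on the rising branch gives Q* = 7.
TR = 132·7 = 924. TC = 966 + 336 = 1302. Profit = 924 − 1302 = -$378.
By producing, the firm covers all variable cost plus $588 of fixed cost; shutting down would lose the full $966.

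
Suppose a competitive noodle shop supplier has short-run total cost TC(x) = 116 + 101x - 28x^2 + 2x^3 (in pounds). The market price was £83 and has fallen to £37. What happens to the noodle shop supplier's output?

Output falls from 9 to 8

AVC = 101 - 28x + 2x^2, minimized at x = 7 where min AVC = £3. MC = 101 - 56x + 6x^2.
With P = £83 above the shutdown price, P = MC gives x = 9.
At P = £37 ≥ min AVC, set P = MC: x = 8. The firm stays open but cuts output.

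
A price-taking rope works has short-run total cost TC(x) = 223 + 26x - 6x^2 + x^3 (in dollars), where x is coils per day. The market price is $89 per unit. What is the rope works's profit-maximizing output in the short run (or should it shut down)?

Produce at x = 7

From TC, MC = TC'(x) = 26 - 12x + 3x^2 and AVC = VC/x = 26 - 6x + x^2.
AVC hits its minimum where MC = AVC, at x = 3, giving min AVC = 26 - 6·3 + 3^2 = $17.
P = $89 exceeds min AVC = $17, so the firm stays open.
Solving P = MC: -63 - 12x + 3x^2 = 0 ⇒ x = -3 or 7. On the upward-sloping branch, x* = 7.
Check: AVC at x = 7 is $33 ≤ P, so revenue covers variable cost.
Profit = P·x − TC = 89·7 − 454 = $169.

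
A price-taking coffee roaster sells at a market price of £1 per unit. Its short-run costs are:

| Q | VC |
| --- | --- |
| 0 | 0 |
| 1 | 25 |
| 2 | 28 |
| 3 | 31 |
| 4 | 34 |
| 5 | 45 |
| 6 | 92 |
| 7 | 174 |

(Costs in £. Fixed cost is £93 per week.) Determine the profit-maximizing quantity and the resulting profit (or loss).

Compute π = P·Q − TC at each output: Q=0: -93; Q=1: -117; Q=2: -119; Q=3: -121; Q=4: -123; Q=5: -133; Q=6: -179; Q=7: -260.
Profit is highest at Q = 0. Equivalently, the lowest AVC in the table is 34/4 ≈ £8.50 at Q = 4, and P = £1 falls below it — price never covers variable cost, so the firm shuts down and loses only its fixed cost.

Q = 0 (shut down); profit = -£93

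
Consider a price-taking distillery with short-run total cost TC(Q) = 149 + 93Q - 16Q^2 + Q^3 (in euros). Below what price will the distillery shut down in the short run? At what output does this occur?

Short-run supply begins at min AVC. From VC = 93Q - 16Q^2 + Q^3, AVC = 93 - 16Q + Q^2.
dAVC/dQ = -16 + 2Q = 0 gives Q = 8. min AVC = 93 - 16·8 + 8^2 = 29.
For P < €29 the firm produces nothing.

€29 per unit, at Q = 8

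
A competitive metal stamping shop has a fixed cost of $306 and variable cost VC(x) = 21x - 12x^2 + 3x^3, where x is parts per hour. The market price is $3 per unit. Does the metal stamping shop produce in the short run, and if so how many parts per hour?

Shut down

Variable cost is VC = 21x - 12x^2 + 3x^3, so AVC = VC/x = 21 - 12x + 3x^2 and MC = dTC/dx = 21 - 24x + 9x^2.
AVC hits its minimum where MC = AVC, at x = 2, giving min AVC = 21 - 12·2 + 3·2^2 = $9.
Since P = $3 < min AVC = $9, price fails to cover variable cost at any output.
The firm minimizes its loss by shutting down and losing only its fixed cost of $306.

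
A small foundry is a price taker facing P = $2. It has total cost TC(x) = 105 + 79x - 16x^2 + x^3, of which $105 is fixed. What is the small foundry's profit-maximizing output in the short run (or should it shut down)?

Shut down

Strip out fixed cost: VC = 79x - 16x^2 + x^3. Then AVC = 79 - 16x + x^2 and MC = 79 - 32x + 3x^2.
The AVC parabola has its vertex at x = 16/2 = 8, where AVC = 79 - 16·8 + 8^2 = $15.
P = $2 lies below min AVC = $15; no output level covers variable cost.
The firm minimizes its loss by shutting down and losing only its fixed cost of $105.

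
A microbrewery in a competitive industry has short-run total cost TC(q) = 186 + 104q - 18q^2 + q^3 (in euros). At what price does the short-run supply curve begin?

Short-run supply begins at min AVC. From VC = 104q - 18q^2 + q^3, AVC = 104 - 18q + q^2.
At the minimum of AVC, MC = AVC. MC = 104 - 36q + 3q^2; setting MC = AVC gives 2q^2 - 18q = 0, so q = 9. min AVC = 23.
The firm shuts down for any P below €23.

€23 per unit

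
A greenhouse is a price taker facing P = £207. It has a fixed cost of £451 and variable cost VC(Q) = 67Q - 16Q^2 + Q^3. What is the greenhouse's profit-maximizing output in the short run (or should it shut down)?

Variable cost is VC = 67Q - 16Q^2 + Q^3, so AVC = VC/Q = 67 - 16Q + Q^2 and MC = dTC/dQ = 67 - 32Q + 3Q^2.
AVC hits its minimum where MC = AVC, at Q = 8, giving min AVC = 67 - 16·8 + 8^2 = £3.
Because £207 ≥ £3, revenue can cover variable cost; the firm operates.
Solving P = MC: -140 - 32Q + 3Q^2 = 0 ⇒ Q = -10/3 or 14. On the upward-sloping branch, Q* = 14.
Check: AVC at Q = 14 is £39 ≤ P, so revenue covers variable cost.
Profit = P·Q − TC = 207·14 − 997 = £1901.

Produce at Q = 14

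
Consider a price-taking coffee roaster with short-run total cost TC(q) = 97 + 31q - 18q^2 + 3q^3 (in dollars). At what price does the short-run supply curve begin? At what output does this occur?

The shutdown price is the minimum of AVC. VC = 31q - 18q^2 + 3q^3, so AVC = 31 - 18q + 3q^2.
At the minimum of AVC, MC = AVC. MC = 31 - 36q + 9q^2; setting MC = AVC gives 6q^2 - 18q = 0, so q = 3. min AVC = 4.
For P < $4 the firm produces nothing.

$4 per unit, at q = 3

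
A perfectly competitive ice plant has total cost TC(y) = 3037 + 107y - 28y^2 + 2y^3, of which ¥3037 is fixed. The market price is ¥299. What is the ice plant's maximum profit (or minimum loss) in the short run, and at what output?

AVC = 107 - 28y + 2y^2; min AVC = ¥9 at y = 7. Since P = ¥299 ≥ min AVC, the firm produces.
With MC = 107 - 56y + 6y^2, P = MC on the upward-sloping part at y* = 12.
TR = 299·12 = 3588. TC = 3037 + 708 = 3745. Profit = 3588 − 3745 = -¥157.
By producing, the firm covers all variable cost plus ¥2880 of fixed cost; shutting down would lose the full ¥3037.

Profit = -¥157 at y = 12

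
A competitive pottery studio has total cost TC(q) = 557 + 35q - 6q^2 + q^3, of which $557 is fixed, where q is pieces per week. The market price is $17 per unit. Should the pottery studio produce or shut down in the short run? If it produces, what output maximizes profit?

Shut down

From TC, MC = TC'(q) = 35 - 12q + 3q^2 and AVC = VC/q = 35 - 6q + q^2.
The AVC parabola has its vertex at q = 6/2 = 3, where AVC = 35 - 6·3 + 3^2 = $26.
P = $17 lies below min AVC = $26; no output level covers variable cost.
The firm minimizes its loss by shutting down and losing only its fixed cost of $557.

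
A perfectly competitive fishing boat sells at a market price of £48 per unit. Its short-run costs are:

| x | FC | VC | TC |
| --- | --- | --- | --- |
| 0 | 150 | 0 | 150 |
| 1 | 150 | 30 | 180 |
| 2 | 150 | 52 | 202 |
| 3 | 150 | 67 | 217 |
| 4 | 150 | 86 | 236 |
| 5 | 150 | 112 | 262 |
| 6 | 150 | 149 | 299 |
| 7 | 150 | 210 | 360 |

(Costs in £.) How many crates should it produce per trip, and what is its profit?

Tabulate TR − TC: x=0: -150; x=1: -132; x=2: -106; x=3: -73; x=4: -44; x=5: -22; x=6: -11; x=7: -24.
Profit is maximized at x = 6. AVC there is 149/6 = £24.83 ≤ P, so producing beats shutting down (which would give -£150).

x = 6; profit = -£11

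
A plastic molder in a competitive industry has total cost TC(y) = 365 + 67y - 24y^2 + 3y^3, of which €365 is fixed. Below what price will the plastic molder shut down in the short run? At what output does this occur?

€19 per unit, at y = 4

Short-run supply begins at min AVC. From VC = 67y - 24y^2 + 3y^3, AVC = 67 - 24y + 3y^2.
At the minimum of AVC, MC = AVC. MC = 67 - 48y + 9y^2; setting MC = AVC gives 6y^2 - 24y = 0, so y = 4. min AVC = 19.
So the shutdown price is €19.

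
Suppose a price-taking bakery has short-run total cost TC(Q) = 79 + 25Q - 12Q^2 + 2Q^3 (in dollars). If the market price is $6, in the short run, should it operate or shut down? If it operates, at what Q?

Shut down

Strip out fixed cost: VC = 25Q - 12Q^2 + 2Q^3. Then AVC = 25 - 12Q + 2Q^2 and MC = 25 - 24Q + 6Q^2.
AVC is minimized where dAVC/dQ = -12 + 4Q = 0, at Q = 3; min AVC = 25 - 12·3 + 2·3^2 = $7.
Since P = $6 < min AVC = $7, price fails to cover variable cost at any output.
Shutting down limits the loss to fixed cost, $79.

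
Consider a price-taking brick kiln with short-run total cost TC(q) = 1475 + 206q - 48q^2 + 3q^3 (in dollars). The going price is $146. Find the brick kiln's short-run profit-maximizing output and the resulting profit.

AVC = 206 - 48q + 3q^2; min AVC = $14 at q = 8. Since P = $146 ≥ min AVC, the firm produces.
MC = 206 - 96q + 9q^2. Setting P = MC and taking the root on the rising branch gives q* = 10.
TR = 146·10 = 1460. TC = 1475 + 260 = 1735. Profit = 1460 − 1735 = -$275.
Shutting down would mean losing the fixed cost of $1475, so operating at a loss of $275 is better by $1200.

Profit = -$275 at q = 10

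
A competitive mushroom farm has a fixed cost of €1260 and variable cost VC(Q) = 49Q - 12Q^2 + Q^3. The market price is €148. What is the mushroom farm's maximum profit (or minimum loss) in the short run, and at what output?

Profit = -€50 at Q = 11

AVC = 49 - 12Q + Q^2; min AVC = €13 at Q = 6. Since P = €148 ≥ min AVC, the firm produces.
MC = 49 - 24Q + 3Q^2. Setting P = MC and taking the root on the rising branch gives Q* = 11.
TR = 148·11 = 1628. TC = 1260 + 418 = 1678. Profit = 1628 − 1678 = -€50.
That loss of €50 beats the €1260 the firm would lose by shutting down; producing recovers €1210 of fixed cost.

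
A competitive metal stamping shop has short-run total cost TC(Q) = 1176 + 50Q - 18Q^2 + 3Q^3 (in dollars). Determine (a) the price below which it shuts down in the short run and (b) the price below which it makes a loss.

Shutdown price = $23; break-even price = $239

AVC = 50 - 18Q + 3Q^2; minimized at Q = 3, giving min AVC = $23. That is the shutdown price.
ATC = 1176/Q + 50 - 18Q + 3Q^2. Setting dATC/dQ = −1176/Q^2 − 18 + 6Q = 0 gives Q = 7 (since 6·7^3 − 18·7^2 = 1176).
min ATC = 1176/7 + 50 − 18·7 + 3·7^2 = $239. That is the break-even price.
For $23 ≤ P < $239 the firm produces at a loss; below $23 it shuts down.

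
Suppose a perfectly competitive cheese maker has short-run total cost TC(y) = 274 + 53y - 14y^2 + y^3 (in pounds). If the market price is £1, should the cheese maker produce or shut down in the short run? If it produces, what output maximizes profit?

Variable cost is VC = 53y - 14y^2 + y^3, so AVC = VC/y = 53 - 14y + y^2 and MC = dTC/dy = 53 - 28y + 3y^2.
The AVC parabola has its vertex at y = 14/2 = 7, where AVC = 53 - 14·7 + 7^2 = £4.
Since P = £1 < min AVC = £4, price fails to cover variable cost at any output.
Shutting down limits the loss to fixed cost, £274.

Shut down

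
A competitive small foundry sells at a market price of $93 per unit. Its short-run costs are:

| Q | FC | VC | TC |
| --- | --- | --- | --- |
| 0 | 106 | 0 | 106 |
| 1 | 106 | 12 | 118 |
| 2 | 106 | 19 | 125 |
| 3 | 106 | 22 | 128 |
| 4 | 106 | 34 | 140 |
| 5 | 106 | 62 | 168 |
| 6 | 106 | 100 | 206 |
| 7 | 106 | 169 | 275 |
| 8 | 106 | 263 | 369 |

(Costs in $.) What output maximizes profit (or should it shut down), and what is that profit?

Compute π = P·Q − TC at each output: Q=0: -106; Q=1: -25; Q=2: 61; Q=3: 151; Q=4: 232; Q=5: 297; Q=6: 352; Q=7: 376; Q=8: 375.
Profit is maximized at Q = 7. AVC there is 169/7 = $24.14 ≤ P, so producing beats shutting down (which would give -$106).

Q = 7; profit = $376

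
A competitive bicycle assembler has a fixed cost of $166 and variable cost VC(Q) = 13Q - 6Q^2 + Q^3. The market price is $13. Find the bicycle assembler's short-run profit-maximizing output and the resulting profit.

AVC = 13 - 6Q + Q^2; min AVC = $4 at Q = 3. Since P = $13 ≥ min AVC, the firm produces.
MC = 13 - 12Q + 3Q^2. Setting P = MC and taking the root on the rising branch gives Q* = 4.
TR = 13·4 = 52. TC = 166 + 20 = 186. Profit = 52 − 186 = -$134.
By producing, the firm covers all variable cost plus $32 of fixed cost; shutting down would lose the full $166.

Profit = -$134 at Q = 4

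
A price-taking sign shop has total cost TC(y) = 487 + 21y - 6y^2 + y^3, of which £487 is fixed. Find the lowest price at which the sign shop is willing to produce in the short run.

£12 per unit

The shutdown price is the minimum of AVC. VC = 21y - 6y^2 + y^3, so AVC = 21 - 6y + y^2.
At the minimum of AVC, MC = AVC. MC = 21 - 12y + 3y^2; setting MC = AVC gives 2y^2 - 6y = 0, so y = 3. min AVC = 12.
For P < £12 the firm produces nothing.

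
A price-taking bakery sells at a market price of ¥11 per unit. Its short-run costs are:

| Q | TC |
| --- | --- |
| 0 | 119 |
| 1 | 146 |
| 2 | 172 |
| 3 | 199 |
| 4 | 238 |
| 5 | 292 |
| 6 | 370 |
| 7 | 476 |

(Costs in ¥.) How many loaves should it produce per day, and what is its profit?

Q = 0 (shut down); profit = -¥119

Profit at each row (π = 11Q − TC): Q=0: -119; Q=1: -135; Q=2: -150; Q=3: -166; Q=4: -194; Q=5: -237; Q=6: -304; Q=7: -399.
Profit is highest at Q = 0. Equivalently, the lowest AVC in the table is 53/2 ≈ ¥26.50 at Q = 2, and P = ¥11 falls below it — price never covers variable cost, so the firm shuts down and loses only its fixed cost.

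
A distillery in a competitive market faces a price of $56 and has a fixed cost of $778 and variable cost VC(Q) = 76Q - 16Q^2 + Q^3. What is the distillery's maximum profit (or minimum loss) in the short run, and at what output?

AVC = 76 - 16Q + Q^2; min AVC = $12 at Q = 8. Since P = $56 ≥ min AVC, the firm produces.
With MC = 76 - 32Q + 3Q^2, P = MC on the upward-sloping part at Q* = 10.
TR = 56·10 = 560. TC = 778 + 160 = 938. Profit = 560 − 938 = -$378.
By producing, the firm covers all variable cost plus $400 of fixed cost; shutting down would lose the full $778.

Profit = -$378 at Q = 10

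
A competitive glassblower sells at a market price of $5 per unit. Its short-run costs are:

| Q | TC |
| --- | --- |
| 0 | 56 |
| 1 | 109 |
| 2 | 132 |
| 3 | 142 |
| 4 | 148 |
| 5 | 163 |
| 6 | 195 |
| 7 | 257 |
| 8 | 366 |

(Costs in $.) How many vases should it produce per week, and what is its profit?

Compute π = P·Q − TC at each output: Q=0: -56; Q=1: -104; Q=2: -122; Q=3: -127; Q=4: -128; Q=5: -138; Q=6: -165; Q=7: -222; Q=8: -326.
Profit is highest at Q = 0. Equivalently, the lowest AVC in the table is 107/5 ≈ $21.40 at Q = 5, and P = $5 falls below it — price never covers variable cost, so the firm shuts down and loses only its fixed cost.

Q = 0 (shut down); profit = -$56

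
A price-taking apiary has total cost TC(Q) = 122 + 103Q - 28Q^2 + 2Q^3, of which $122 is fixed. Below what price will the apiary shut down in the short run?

Short-run supply begins at min AVC. From VC = 103Q - 28Q^2 + 2Q^3, AVC = 103 - 28Q + 2Q^2.
dAVC/dQ = -28 + 4Q = 0 gives Q = 7. min AVC = 103 - 28·7 + 2·7^2 = 5.
So the shutdown price is $5.

$5 per unit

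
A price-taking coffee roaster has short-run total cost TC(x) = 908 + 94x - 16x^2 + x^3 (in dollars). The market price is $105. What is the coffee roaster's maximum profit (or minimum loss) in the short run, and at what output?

AVC = 94 - 16x + x^2; min AVC = $30 at x = 8. Since P = $105 ≥ min AVC, the firm produces.
MC = 94 - 32x + 3x^2. Setting P = MC and taking the root on the rising branch gives x* = 11.
TR = 105·11 = 1155. TC = 908 + 429 = 1337. Profit = 1155 − 1337 = -$182.
Shutting down would mean losing the fixed cost of $908, so operating at a loss of $182 is better by $726.

Profit = -$182 at x = 11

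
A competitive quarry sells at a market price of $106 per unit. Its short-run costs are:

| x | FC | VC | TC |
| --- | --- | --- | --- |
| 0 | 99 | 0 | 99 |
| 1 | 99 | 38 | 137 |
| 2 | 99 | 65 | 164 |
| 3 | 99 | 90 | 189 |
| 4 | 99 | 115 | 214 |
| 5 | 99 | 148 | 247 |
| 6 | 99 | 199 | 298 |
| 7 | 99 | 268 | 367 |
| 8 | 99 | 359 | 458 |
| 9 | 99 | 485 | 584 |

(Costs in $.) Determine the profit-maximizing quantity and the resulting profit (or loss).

x = 8; profit = $390

Compute π = P·x − TC at each output: x=0: -99; x=1: -31; x=2: 48; x=3: 129; x=4: 210; x=5: 283; x=6: 338; x=7: 375; x=8: 390; x=9: 370.
Profit is maximized at x = 8. AVC there is 359/8 = $44.88 ≤ P, so producing beats shutting down (which would give -$99).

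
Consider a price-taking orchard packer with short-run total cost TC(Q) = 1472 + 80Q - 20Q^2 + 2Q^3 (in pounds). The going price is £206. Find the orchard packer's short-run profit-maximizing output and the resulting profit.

Profit = -£176 at Q = 9

AVC = 80 - 20Q + 2Q^2; min AVC = £30 at Q = 5. Since P = £206 ≥ min AVC, the firm produces.
MC = 80 - 40Q + 6Q^2. Setting P = MC and taking the root on the rising branch gives Q* = 9.
TR = 206·9 = 1854. TC = 1472 + 558 = 2030. Profit = 1854 − 2030 = -£176.
That loss of £176 beats the £1472 the firm would lose by shutting down; producing recovers £1296 of fixed cost.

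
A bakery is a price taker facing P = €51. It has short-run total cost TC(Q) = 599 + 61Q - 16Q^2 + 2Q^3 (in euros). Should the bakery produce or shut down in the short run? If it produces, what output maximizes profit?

Produce at Q = 5

From TC, MC = TC'(Q) = 61 - 32Q + 6Q^2 and AVC = VC/Q = 61 - 16Q + 2Q^2.
AVC is minimized where dAVC/dQ = -16 + 4Q = 0, at Q = 4; min AVC = 61 - 16·4 + 2·4^2 = €29.
Because €51 ≥ €29, revenue can cover variable cost; the firm operates.
P = MC gives 10 - 32Q + 6Q^2 = 0, with roots 1/3 and 5. Take the larger (rising MC): Q* = 5.
Check: AVC at Q = 5 is €31 ≤ P, so revenue covers variable cost.
Profit = P·Q − TC = 51·5 − 754 = -€499, a loss, but smaller than the €599 fixed cost the firm would lose by shutting down.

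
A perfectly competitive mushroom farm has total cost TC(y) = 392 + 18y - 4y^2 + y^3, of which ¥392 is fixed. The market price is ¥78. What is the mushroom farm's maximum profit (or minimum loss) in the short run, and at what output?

AVC = 18 - 4y + y^2 has its minimum ¥14 at y = 2; price ¥78 clears that bar, so the firm operates.
MC = 18 - 8y + 3y^2. Setting P = MC and taking the root on the rising branch gives y* = 6.
TR = 78·6 = 468. TC = 392 + 180 = 572. Profit = 468 − 572 = -¥104.
By producing, the firm covers all variable cost plus ¥288 of fixed cost; shutting down would lose the full ¥392.

Profit = -¥104 at y = 6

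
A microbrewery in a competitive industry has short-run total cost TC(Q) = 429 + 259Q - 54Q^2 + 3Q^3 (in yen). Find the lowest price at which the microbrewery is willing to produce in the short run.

¥16 per unit

Short-run supply begins at min AVC. From VC = 259Q - 54Q^2 + 3Q^3, AVC = 259 - 54Q + 3Q^2.
dAVC/dQ = -54 + 6Q = 0 gives Q = 9. min AVC = 259 - 54·9 + 3·9^2 = 16.
The firm shuts down for any P below ¥16.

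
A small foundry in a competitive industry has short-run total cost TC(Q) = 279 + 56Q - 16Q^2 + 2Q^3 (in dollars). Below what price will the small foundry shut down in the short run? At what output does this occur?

Short-run supply begins at min AVC. From VC = 56Q - 16Q^2 + 2Q^3, AVC = 56 - 16Q + 2Q^2.
dAVC/dQ = -16 + 4Q = 0 gives Q = 4. min AVC = 56 - 16·4 + 2·4^2 = 24.
For P < $24 the firm produces nothing.

$24 per unit, at Q = 4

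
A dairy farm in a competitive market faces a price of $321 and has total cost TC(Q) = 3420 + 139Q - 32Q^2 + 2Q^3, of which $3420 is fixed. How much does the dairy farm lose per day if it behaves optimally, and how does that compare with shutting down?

AVC = 139 - 32Q + 2Q^2 has its minimum $11 at Q = 8; price $321 clears that bar, so the firm operates.
MC = 139 - 64Q + 6Q^2. Setting P = MC and taking the root on the rising branch gives Q* = 13.
TR = 321·13 = 4173. TC = 3420 + 793 = 4213. Profit = 4173 − 4213 = -$40.
That loss of $40 beats the $3420 the firm would lose by shutting down; producing recovers $3380 of fixed cost.

Profit = -$40 at Q = 13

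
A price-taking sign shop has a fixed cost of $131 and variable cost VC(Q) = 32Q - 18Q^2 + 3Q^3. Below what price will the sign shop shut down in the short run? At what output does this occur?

Short-run supply begins at min AVC. From VC = 32Q - 18Q^2 + 3Q^3, AVC = 32 - 18Q + 3Q^2.
At the minimum of AVC, MC = AVC. MC = 32 - 36Q + 9Q^2; setting MC = AVC gives 6Q^2 - 18Q = 0, so Q = 3. min AVC = 5.
For P < $5 the firm produces nothing.

$5 per unit, at Q = 3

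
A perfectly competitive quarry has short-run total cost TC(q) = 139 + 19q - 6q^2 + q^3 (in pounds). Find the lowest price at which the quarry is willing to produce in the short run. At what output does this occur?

Short-run supply begins at min AVC. From VC = 19q - 6q^2 + q^3, AVC = 19 - 6q + q^2.
dAVC/dq = -6 + 2q = 0 gives q = 3. min AVC = 19 - 6·3 + 3^2 = 10.
For P < £10 the firm produces nothing.

£10 per unit, at q = 3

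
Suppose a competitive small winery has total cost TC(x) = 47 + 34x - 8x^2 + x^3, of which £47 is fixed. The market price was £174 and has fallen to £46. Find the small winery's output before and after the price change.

AVC = 34 - 8x + x^2, minimized at x = 4 where min AVC = £18. MC = 34 - 16x + 3x^2.
At P = £174 ≥ min AVC, set P = MC on the rising branch: x = 10.
At P = £46 ≥ min AVC, set P = MC: x = 6. The firm stays open but cuts output.

Output falls from 10 to 6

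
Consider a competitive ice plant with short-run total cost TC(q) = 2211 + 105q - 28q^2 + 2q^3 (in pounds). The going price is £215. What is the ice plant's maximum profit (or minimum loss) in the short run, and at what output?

Profit = -£275 at q = 11

AVC = 105 - 28q + 2q^2 has its minimum £7 at q = 7; price £215 clears that bar, so the firm operates.
With MC = 105 - 56q + 6q^2, P = MC on the upward-sloping part at q* = 11.
TR = 215·11 = 2365. TC = 2211 + 429 = 2640. Profit = 2365 − 2640 = -£275.
By producing, the firm covers all variable cost plus £1936 of fixed cost; shutting down would lose the full £2211.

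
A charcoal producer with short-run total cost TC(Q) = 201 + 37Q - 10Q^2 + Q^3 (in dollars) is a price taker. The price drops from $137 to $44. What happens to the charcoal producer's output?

Output falls from 10 to 7

MC = 37 - 20Q + 3Q^2; the shutdown threshold is min AVC = $12 (at Q = 5).
With P = $137 above the shutdown price, P = MC gives Q = 10.
At P = $44 ≥ min AVC, set P = MC: Q = 7. The firm stays open but cuts output.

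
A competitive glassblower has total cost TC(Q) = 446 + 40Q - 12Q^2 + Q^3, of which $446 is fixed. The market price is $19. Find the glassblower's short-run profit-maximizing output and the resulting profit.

Profit = -$348 at Q = 7

AVC = 40 - 12Q + Q^2 has its minimum $4 at Q = 6; price $19 clears that bar, so the firm operates.
MC = 40 - 24Q + 3Q^2. Setting P = MC and taking the root on the rising branch gives Q* = 7.
TR = 19·7 = 133. TC = 446 + 35 = 481. Profit = 133 − 481 = -$348.
By producing, the firm covers all variable cost plus $98 of fixed cost; shutting down would lose the full $446.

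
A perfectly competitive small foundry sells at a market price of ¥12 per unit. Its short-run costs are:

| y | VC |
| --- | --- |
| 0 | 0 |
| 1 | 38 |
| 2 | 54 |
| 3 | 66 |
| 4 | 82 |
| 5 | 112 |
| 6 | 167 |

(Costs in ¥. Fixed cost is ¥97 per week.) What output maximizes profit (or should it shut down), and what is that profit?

y = 0 (shut down); profit = -¥97

Compute π = P·y − TC at each output: y=0: -97; y=1: -123; y=2: -127; y=3: -127; y=4: -131; y=5: -149; y=6: -192.
Profit is highest at y = 0. Equivalently, the lowest AVC in the table is 82/4 ≈ ¥20.50 at y = 4, and P = ¥12 falls below it — price never covers variable cost, so the firm shuts down and loses only its fixed cost.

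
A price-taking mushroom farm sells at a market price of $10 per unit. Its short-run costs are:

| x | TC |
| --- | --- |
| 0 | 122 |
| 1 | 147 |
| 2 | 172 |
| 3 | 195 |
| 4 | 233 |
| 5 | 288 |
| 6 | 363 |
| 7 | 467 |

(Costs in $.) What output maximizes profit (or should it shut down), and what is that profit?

Tabulate TR − TC: x=0: -122; x=1: -137; x=2: -152; x=3: -165; x=4: -193; x=5: -238; x=6: -303; x=7: -397.
Profit is highest at x = 0. Equivalently, the lowest AVC in the table is 73/3 ≈ $24.33 at x = 3, and P = $10 falls below it — price never covers variable cost, so the firm shuts down and loses only its fixed cost.

x = 0 (shut down); profit = -$122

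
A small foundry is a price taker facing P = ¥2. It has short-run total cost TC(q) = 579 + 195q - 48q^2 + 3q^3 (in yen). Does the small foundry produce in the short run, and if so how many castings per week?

From TC, MC = TC'(q) = 195 - 96q + 9q^2 and AVC = VC/q = 195 - 48q + 3q^2.
AVC hits its minimum where MC = AVC, at q = 8, giving min AVC = 195 - 48·8 + 3·8^2 = ¥3.
Since P = ¥2 < min AVC = ¥3, price fails to cover variable cost at any output.
Shutting down limits the loss to fixed cost, ¥579.

Shut down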